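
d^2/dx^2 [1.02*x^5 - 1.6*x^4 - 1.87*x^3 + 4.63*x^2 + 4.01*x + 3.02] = 20.4*x^3 - 19.2*x^2 - 11.22*x + 9.26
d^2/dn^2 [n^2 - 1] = 2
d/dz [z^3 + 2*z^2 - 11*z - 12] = 3*z^2 + 4*z - 11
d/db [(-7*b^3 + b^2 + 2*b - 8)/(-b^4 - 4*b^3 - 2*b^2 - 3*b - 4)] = (-7*b^6 + 2*b^5 + 24*b^4 + 26*b^3 - 11*b^2 - 40*b - 32)/(b^8 + 8*b^7 + 20*b^6 + 22*b^5 + 36*b^4 + 44*b^3 + 25*b^2 + 24*b + 16)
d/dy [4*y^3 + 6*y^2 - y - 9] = 12*y^2 + 12*y - 1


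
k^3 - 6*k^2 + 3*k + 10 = (k - 5)*(k - 2)*(k + 1)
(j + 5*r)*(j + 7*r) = j^2 + 12*j*r + 35*r^2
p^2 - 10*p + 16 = (p - 8)*(p - 2)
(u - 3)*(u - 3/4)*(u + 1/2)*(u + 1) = u^4 - 9*u^3/4 - 23*u^2/8 + 3*u/2 + 9/8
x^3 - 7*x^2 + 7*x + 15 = (x - 5)*(x - 3)*(x + 1)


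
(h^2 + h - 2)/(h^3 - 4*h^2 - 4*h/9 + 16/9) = 9*(h^2 + h - 2)/(9*h^3 - 36*h^2 - 4*h + 16)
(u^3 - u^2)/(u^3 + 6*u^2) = (u - 1)/(u + 6)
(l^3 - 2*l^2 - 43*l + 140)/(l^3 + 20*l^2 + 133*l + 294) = (l^2 - 9*l + 20)/(l^2 + 13*l + 42)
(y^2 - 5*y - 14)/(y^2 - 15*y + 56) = (y + 2)/(y - 8)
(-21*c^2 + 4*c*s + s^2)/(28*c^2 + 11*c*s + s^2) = (-3*c + s)/(4*c + s)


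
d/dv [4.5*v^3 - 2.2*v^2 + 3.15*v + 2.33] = 13.5*v^2 - 4.4*v + 3.15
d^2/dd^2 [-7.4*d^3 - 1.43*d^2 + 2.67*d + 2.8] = -44.4*d - 2.86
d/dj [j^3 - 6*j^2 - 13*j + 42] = 3*j^2 - 12*j - 13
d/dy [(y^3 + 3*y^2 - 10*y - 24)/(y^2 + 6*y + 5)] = (y^4 + 12*y^3 + 43*y^2 + 78*y + 94)/(y^4 + 12*y^3 + 46*y^2 + 60*y + 25)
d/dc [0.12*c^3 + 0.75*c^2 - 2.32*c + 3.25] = 0.36*c^2 + 1.5*c - 2.32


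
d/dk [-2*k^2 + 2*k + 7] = 2 - 4*k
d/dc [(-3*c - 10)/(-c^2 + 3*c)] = (-3*c^2 - 20*c + 30)/(c^2*(c^2 - 6*c + 9))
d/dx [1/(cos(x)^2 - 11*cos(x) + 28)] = (2*cos(x) - 11)*sin(x)/(cos(x)^2 - 11*cos(x) + 28)^2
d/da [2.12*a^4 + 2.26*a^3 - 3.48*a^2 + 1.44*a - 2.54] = 8.48*a^3 + 6.78*a^2 - 6.96*a + 1.44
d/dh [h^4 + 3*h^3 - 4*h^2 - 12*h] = 4*h^3 + 9*h^2 - 8*h - 12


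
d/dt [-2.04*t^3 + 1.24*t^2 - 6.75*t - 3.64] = -6.12*t^2 + 2.48*t - 6.75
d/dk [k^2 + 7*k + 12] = 2*k + 7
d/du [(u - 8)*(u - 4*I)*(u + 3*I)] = 3*u^2 - 2*u*(8 + I) + 12 + 8*I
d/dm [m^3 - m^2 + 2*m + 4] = 3*m^2 - 2*m + 2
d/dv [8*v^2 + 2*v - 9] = 16*v + 2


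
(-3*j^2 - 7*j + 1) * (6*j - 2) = -18*j^3 - 36*j^2 + 20*j - 2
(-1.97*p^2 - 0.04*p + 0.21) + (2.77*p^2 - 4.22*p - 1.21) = 0.8*p^2 - 4.26*p - 1.0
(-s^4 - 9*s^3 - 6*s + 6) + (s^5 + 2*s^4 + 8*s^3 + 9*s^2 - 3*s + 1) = s^5 + s^4 - s^3 + 9*s^2 - 9*s + 7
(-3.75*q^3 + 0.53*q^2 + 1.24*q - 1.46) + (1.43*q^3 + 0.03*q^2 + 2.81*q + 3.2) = -2.32*q^3 + 0.56*q^2 + 4.05*q + 1.74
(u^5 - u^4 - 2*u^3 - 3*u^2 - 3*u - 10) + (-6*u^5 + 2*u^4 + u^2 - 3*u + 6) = -5*u^5 + u^4 - 2*u^3 - 2*u^2 - 6*u - 4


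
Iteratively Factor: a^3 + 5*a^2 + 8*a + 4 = (a + 2)*(a^2 + 3*a + 2) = (a + 2)^2*(a + 1)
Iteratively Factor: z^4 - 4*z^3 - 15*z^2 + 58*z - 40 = (z - 1)*(z^3 - 3*z^2 - 18*z + 40) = (z - 5)*(z - 1)*(z^2 + 2*z - 8) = (z - 5)*(z - 1)*(z + 4)*(z - 2)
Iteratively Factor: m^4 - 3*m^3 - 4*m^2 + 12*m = (m - 2)*(m^3 - m^2 - 6*m) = (m - 2)*(m + 2)*(m^2 - 3*m) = m*(m - 2)*(m + 2)*(m - 3)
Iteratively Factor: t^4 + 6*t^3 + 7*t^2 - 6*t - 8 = (t + 2)*(t^3 + 4*t^2 - t - 4) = (t - 1)*(t + 2)*(t^2 + 5*t + 4) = (t - 1)*(t + 2)*(t + 4)*(t + 1)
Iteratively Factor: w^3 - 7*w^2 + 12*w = (w - 3)*(w^2 - 4*w) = (w - 4)*(w - 3)*(w)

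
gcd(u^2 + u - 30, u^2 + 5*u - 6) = u + 6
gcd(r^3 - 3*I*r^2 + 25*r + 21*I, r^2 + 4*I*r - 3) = r^2 + 4*I*r - 3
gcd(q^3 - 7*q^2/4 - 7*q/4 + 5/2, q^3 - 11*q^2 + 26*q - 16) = q^2 - 3*q + 2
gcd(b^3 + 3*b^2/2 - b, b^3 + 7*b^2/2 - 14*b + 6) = b - 1/2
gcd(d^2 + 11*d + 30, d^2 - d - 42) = d + 6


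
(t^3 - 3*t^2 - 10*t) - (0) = t^3 - 3*t^2 - 10*t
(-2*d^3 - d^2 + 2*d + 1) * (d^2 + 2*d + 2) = -2*d^5 - 5*d^4 - 4*d^3 + 3*d^2 + 6*d + 2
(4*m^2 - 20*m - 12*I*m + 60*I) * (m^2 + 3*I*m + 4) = 4*m^4 - 20*m^3 + 52*m^2 - 260*m - 48*I*m + 240*I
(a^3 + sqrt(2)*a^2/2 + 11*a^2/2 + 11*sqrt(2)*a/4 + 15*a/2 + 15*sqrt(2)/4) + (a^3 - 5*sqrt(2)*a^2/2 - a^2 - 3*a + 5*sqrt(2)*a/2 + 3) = 2*a^3 - 2*sqrt(2)*a^2 + 9*a^2/2 + 9*a/2 + 21*sqrt(2)*a/4 + 3 + 15*sqrt(2)/4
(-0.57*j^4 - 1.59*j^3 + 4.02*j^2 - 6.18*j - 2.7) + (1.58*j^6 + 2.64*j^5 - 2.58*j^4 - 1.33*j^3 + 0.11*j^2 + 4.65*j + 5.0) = 1.58*j^6 + 2.64*j^5 - 3.15*j^4 - 2.92*j^3 + 4.13*j^2 - 1.53*j + 2.3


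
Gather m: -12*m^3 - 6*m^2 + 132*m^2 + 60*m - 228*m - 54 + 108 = -12*m^3 + 126*m^2 - 168*m + 54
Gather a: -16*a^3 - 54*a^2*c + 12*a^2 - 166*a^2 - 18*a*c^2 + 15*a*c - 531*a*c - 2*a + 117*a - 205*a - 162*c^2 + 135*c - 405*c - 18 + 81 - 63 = -16*a^3 + a^2*(-54*c - 154) + a*(-18*c^2 - 516*c - 90) - 162*c^2 - 270*c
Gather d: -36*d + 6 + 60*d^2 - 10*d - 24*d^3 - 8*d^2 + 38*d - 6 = -24*d^3 + 52*d^2 - 8*d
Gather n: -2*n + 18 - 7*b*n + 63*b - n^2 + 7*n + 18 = 63*b - n^2 + n*(5 - 7*b) + 36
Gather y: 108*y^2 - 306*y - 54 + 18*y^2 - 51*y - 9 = 126*y^2 - 357*y - 63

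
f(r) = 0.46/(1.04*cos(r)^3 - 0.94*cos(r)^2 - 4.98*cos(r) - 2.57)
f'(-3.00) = 0.02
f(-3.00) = 1.07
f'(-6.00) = -0.00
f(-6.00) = -0.06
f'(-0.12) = 0.00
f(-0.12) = -0.06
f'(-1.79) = 0.84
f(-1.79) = -0.30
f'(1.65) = -0.46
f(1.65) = -0.21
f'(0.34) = -0.01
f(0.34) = -0.06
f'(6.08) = 0.01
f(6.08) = -0.06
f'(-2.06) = 4.65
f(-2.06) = -0.84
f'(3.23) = 0.00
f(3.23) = 1.07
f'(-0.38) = 0.01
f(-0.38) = -0.06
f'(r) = 0.46*(3.12*sin(r)*cos(r)^2 - 1.88*sin(r)*cos(r) - 4.98*sin(r))/(1.04*cos(r)^3 - 0.94*cos(r)^2 - 4.98*cos(r) - 2.57)^2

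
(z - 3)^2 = z^2 - 6*z + 9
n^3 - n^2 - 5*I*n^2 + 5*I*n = n*(n - 1)*(n - 5*I)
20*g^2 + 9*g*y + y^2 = (4*g + y)*(5*g + y)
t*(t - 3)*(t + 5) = t^3 + 2*t^2 - 15*t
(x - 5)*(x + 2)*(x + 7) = x^3 + 4*x^2 - 31*x - 70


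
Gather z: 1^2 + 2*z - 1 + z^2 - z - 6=z^2 + z - 6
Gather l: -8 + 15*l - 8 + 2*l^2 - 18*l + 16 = 2*l^2 - 3*l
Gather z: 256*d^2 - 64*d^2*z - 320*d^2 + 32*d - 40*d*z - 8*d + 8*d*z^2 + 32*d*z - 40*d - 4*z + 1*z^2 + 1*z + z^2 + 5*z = -64*d^2 - 16*d + z^2*(8*d + 2) + z*(-64*d^2 - 8*d + 2)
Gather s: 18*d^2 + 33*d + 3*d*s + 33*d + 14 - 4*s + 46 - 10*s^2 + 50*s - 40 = 18*d^2 + 66*d - 10*s^2 + s*(3*d + 46) + 20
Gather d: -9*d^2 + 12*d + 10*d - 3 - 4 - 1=-9*d^2 + 22*d - 8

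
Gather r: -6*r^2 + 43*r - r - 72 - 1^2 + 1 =-6*r^2 + 42*r - 72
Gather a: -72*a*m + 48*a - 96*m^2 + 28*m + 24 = a*(48 - 72*m) - 96*m^2 + 28*m + 24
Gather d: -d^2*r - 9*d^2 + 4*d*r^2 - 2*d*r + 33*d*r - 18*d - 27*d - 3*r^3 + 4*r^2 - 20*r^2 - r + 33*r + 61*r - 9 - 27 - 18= d^2*(-r - 9) + d*(4*r^2 + 31*r - 45) - 3*r^3 - 16*r^2 + 93*r - 54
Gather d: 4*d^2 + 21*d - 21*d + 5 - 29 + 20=4*d^2 - 4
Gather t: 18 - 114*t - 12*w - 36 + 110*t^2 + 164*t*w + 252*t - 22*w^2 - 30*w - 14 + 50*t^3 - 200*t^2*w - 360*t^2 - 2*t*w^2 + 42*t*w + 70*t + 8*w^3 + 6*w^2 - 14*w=50*t^3 + t^2*(-200*w - 250) + t*(-2*w^2 + 206*w + 208) + 8*w^3 - 16*w^2 - 56*w - 32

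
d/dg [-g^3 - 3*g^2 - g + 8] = -3*g^2 - 6*g - 1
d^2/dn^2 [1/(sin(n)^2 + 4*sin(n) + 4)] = 2*(2*sin(n) + cos(2*n) + 2)/(sin(n) + 2)^4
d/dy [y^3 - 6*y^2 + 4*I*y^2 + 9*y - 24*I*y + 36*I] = 3*y^2 + y*(-12 + 8*I) + 9 - 24*I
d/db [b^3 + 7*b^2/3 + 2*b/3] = 3*b^2 + 14*b/3 + 2/3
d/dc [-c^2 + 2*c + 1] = 2 - 2*c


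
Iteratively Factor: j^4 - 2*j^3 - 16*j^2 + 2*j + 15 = (j - 1)*(j^3 - j^2 - 17*j - 15) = (j - 1)*(j + 1)*(j^2 - 2*j - 15) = (j - 1)*(j + 1)*(j + 3)*(j - 5)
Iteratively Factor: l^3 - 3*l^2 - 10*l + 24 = (l - 4)*(l^2 + l - 6) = (l - 4)*(l + 3)*(l - 2)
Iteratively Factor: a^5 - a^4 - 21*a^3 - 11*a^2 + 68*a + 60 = (a + 3)*(a^4 - 4*a^3 - 9*a^2 + 16*a + 20) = (a + 2)*(a + 3)*(a^3 - 6*a^2 + 3*a + 10) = (a - 5)*(a + 2)*(a + 3)*(a^2 - a - 2) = (a - 5)*(a - 2)*(a + 2)*(a + 3)*(a + 1)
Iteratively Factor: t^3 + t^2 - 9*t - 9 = (t + 1)*(t^2 - 9) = (t - 3)*(t + 1)*(t + 3)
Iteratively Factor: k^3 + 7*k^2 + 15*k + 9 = (k + 3)*(k^2 + 4*k + 3) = (k + 1)*(k + 3)*(k + 3)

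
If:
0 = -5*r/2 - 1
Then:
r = -2/5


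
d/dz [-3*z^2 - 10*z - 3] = -6*z - 10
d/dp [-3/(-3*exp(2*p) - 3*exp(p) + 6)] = (-2*exp(p) - 1)*exp(p)/(exp(2*p) + exp(p) - 2)^2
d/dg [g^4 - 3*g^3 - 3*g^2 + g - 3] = 4*g^3 - 9*g^2 - 6*g + 1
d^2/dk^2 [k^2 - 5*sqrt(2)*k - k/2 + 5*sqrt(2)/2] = 2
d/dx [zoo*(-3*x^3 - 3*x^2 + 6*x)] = zoo*(x^2 + x + 1)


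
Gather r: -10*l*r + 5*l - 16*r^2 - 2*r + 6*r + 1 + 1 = 5*l - 16*r^2 + r*(4 - 10*l) + 2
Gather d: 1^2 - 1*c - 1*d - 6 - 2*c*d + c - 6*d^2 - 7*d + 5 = -6*d^2 + d*(-2*c - 8)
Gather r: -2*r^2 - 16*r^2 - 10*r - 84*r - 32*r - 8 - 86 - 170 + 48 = -18*r^2 - 126*r - 216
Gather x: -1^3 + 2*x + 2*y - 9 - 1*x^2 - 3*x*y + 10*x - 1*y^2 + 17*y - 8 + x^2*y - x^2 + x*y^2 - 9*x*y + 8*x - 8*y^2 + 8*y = x^2*(y - 2) + x*(y^2 - 12*y + 20) - 9*y^2 + 27*y - 18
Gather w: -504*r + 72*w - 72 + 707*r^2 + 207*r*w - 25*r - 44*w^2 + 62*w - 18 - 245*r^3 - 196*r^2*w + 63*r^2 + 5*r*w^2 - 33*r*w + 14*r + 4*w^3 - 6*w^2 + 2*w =-245*r^3 + 770*r^2 - 515*r + 4*w^3 + w^2*(5*r - 50) + w*(-196*r^2 + 174*r + 136) - 90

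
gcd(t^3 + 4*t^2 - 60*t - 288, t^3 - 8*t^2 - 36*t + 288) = t^2 - 2*t - 48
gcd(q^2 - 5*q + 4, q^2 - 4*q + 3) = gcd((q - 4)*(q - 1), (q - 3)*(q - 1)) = q - 1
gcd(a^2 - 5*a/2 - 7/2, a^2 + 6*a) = 1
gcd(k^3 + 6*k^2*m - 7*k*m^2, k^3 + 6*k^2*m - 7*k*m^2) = k^3 + 6*k^2*m - 7*k*m^2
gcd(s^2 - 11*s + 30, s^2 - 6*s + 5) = s - 5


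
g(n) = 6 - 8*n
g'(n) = -8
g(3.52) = -22.16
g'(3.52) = -8.00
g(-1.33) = 16.64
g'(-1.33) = -8.00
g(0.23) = 4.16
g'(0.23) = -8.00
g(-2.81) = 28.48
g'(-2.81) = -8.00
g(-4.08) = 38.64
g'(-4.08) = -8.00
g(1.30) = -4.40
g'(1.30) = -8.00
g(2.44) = -13.52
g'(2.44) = -8.00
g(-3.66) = 35.28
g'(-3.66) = -8.00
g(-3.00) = 30.00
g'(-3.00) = -8.00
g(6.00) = -42.00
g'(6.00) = -8.00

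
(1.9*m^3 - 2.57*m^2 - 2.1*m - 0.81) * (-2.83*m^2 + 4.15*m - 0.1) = -5.377*m^5 + 15.1581*m^4 - 4.9125*m^3 - 6.1657*m^2 - 3.1515*m + 0.081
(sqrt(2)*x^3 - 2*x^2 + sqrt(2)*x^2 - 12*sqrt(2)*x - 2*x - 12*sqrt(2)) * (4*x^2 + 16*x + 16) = 4*sqrt(2)*x^5 - 8*x^4 + 20*sqrt(2)*x^4 - 40*x^3 - 16*sqrt(2)*x^3 - 224*sqrt(2)*x^2 - 64*x^2 - 384*sqrt(2)*x - 32*x - 192*sqrt(2)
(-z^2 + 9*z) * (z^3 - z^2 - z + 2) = -z^5 + 10*z^4 - 8*z^3 - 11*z^2 + 18*z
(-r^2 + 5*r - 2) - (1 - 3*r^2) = 2*r^2 + 5*r - 3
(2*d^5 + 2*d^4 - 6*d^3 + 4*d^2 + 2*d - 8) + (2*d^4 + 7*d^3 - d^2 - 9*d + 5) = 2*d^5 + 4*d^4 + d^3 + 3*d^2 - 7*d - 3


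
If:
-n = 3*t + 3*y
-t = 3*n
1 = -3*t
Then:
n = 1/9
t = -1/3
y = 8/27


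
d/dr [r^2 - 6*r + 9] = 2*r - 6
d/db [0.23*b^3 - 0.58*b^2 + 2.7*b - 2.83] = 0.69*b^2 - 1.16*b + 2.7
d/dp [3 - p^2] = -2*p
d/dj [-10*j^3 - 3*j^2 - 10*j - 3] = -30*j^2 - 6*j - 10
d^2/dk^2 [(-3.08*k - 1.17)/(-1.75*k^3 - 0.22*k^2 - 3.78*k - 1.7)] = (56.595*k^5 + 50.1123*k^4 - 33.243056*k^3 - 63.178932*k^2 - 21.958188*k - 7.02446400000001)/(5.359375*k^9 + 2.02125*k^8 + 34.98285*k^7 + 24.361198*k^6 + 79.489956*k^5 + 77.150184*k^4 + 77.664972*k^3 + 74.77824*k^2 + 32.7726*k + 4.913)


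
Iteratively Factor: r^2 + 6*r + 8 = (r + 4)*(r + 2)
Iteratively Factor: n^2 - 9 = (n - 3)*(n + 3)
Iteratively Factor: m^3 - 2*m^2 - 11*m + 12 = (m + 3)*(m^2 - 5*m + 4) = (m - 1)*(m + 3)*(m - 4)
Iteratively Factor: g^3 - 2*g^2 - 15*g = (g - 5)*(g^2 + 3*g) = g*(g - 5)*(g + 3)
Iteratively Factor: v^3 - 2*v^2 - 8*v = (v + 2)*(v^2 - 4*v) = v*(v + 2)*(v - 4)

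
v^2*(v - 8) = v^3 - 8*v^2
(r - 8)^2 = r^2 - 16*r + 64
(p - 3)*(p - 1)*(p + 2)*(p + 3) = p^4 + p^3 - 11*p^2 - 9*p + 18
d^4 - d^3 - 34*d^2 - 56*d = d*(d - 7)*(d + 2)*(d + 4)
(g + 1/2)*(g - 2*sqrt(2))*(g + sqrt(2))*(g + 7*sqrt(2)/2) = g^4 + g^3/2 + 5*sqrt(2)*g^3/2 - 11*g^2 + 5*sqrt(2)*g^2/4 - 14*sqrt(2)*g - 11*g/2 - 7*sqrt(2)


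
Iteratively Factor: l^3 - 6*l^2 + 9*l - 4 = (l - 1)*(l^2 - 5*l + 4) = (l - 1)^2*(l - 4)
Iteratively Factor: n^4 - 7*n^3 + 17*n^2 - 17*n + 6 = (n - 3)*(n^3 - 4*n^2 + 5*n - 2) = (n - 3)*(n - 2)*(n^2 - 2*n + 1) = (n - 3)*(n - 2)*(n - 1)*(n - 1)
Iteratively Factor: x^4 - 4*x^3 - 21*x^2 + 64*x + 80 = (x + 4)*(x^3 - 8*x^2 + 11*x + 20) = (x - 4)*(x + 4)*(x^2 - 4*x - 5) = (x - 4)*(x + 1)*(x + 4)*(x - 5)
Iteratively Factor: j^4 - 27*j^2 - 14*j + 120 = (j + 3)*(j^3 - 3*j^2 - 18*j + 40) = (j - 5)*(j + 3)*(j^2 + 2*j - 8) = (j - 5)*(j - 2)*(j + 3)*(j + 4)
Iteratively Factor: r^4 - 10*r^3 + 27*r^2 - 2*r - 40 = (r + 1)*(r^3 - 11*r^2 + 38*r - 40) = (r - 2)*(r + 1)*(r^2 - 9*r + 20) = (r - 5)*(r - 2)*(r + 1)*(r - 4)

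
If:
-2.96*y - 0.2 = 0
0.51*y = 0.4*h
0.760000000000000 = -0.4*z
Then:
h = -0.09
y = -0.07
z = -1.90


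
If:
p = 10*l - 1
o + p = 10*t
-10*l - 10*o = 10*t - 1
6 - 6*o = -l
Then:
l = -54/131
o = 122/131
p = -671/131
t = -549/1310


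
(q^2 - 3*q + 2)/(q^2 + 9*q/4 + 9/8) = 8*(q^2 - 3*q + 2)/(8*q^2 + 18*q + 9)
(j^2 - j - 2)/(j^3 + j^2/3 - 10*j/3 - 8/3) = 3/(3*j + 4)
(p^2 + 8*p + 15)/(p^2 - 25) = (p + 3)/(p - 5)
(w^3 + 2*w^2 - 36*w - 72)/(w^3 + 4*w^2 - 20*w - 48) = (w - 6)/(w - 4)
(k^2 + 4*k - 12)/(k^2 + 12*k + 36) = (k - 2)/(k + 6)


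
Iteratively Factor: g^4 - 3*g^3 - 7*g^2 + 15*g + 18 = (g + 1)*(g^3 - 4*g^2 - 3*g + 18) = (g - 3)*(g + 1)*(g^2 - g - 6) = (g - 3)^2*(g + 1)*(g + 2)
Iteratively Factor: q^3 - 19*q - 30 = (q + 2)*(q^2 - 2*q - 15) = (q + 2)*(q + 3)*(q - 5)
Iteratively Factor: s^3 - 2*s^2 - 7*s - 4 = (s - 4)*(s^2 + 2*s + 1) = (s - 4)*(s + 1)*(s + 1)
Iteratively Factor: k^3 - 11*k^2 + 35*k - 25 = (k - 5)*(k^2 - 6*k + 5) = (k - 5)^2*(k - 1)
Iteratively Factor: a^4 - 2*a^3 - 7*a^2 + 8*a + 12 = (a - 3)*(a^3 + a^2 - 4*a - 4) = (a - 3)*(a - 2)*(a^2 + 3*a + 2) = (a - 3)*(a - 2)*(a + 2)*(a + 1)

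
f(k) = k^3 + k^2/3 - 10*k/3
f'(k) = 3*k^2 + 2*k/3 - 10/3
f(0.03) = -0.10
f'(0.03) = -3.31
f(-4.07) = -48.33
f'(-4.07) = 43.65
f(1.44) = -1.12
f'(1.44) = 3.85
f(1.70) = 0.21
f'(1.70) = 6.47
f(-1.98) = 0.14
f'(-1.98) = 7.11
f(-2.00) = 0.00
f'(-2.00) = 7.33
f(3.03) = 20.78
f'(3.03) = 26.23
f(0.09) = -0.30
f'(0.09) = -3.25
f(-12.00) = -1640.00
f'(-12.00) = 420.67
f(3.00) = 20.00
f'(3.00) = 25.67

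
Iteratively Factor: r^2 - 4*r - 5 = (r + 1)*(r - 5)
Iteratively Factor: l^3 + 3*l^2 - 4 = (l + 2)*(l^2 + l - 2) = (l + 2)^2*(l - 1)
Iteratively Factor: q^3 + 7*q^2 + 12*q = (q)*(q^2 + 7*q + 12) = q*(q + 4)*(q + 3)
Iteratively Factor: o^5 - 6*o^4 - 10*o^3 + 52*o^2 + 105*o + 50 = (o + 1)*(o^4 - 7*o^3 - 3*o^2 + 55*o + 50) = (o + 1)*(o + 2)*(o^3 - 9*o^2 + 15*o + 25) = (o - 5)*(o + 1)*(o + 2)*(o^2 - 4*o - 5) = (o - 5)^2*(o + 1)*(o + 2)*(o + 1)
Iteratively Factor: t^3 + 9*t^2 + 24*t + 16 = (t + 4)*(t^2 + 5*t + 4) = (t + 4)^2*(t + 1)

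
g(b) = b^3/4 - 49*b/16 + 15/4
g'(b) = 3*b^2/4 - 49/16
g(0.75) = 1.56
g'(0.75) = -2.64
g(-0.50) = 5.25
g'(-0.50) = -2.88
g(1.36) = 0.21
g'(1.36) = -1.68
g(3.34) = 2.84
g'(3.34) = 5.30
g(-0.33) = 4.75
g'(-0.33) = -2.98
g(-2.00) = 7.88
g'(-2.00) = -0.06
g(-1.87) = 7.84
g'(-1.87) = -0.44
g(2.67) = 0.33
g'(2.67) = 2.28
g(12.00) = 399.00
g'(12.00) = 104.94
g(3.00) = 1.31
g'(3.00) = 3.69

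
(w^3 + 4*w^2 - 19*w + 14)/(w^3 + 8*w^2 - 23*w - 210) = (w^2 - 3*w + 2)/(w^2 + w - 30)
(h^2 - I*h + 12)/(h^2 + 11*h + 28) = (h^2 - I*h + 12)/(h^2 + 11*h + 28)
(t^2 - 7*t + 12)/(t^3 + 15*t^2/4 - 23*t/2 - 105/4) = 4*(t - 4)/(4*t^2 + 27*t + 35)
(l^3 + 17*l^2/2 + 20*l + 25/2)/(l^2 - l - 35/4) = 2*(l^2 + 6*l + 5)/(2*l - 7)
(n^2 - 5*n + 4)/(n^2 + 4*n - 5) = (n - 4)/(n + 5)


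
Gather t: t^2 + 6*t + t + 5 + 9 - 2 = t^2 + 7*t + 12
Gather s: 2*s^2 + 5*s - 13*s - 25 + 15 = 2*s^2 - 8*s - 10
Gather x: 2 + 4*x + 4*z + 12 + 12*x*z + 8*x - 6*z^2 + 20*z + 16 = x*(12*z + 12) - 6*z^2 + 24*z + 30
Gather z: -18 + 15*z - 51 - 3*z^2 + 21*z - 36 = -3*z^2 + 36*z - 105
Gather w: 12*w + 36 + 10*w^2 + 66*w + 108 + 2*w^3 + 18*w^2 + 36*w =2*w^3 + 28*w^2 + 114*w + 144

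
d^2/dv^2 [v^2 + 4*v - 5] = 2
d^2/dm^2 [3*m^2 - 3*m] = 6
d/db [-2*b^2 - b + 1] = -4*b - 1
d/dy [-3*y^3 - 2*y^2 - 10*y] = -9*y^2 - 4*y - 10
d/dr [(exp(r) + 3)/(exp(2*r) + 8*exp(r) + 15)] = -exp(r)/(exp(2*r) + 10*exp(r) + 25)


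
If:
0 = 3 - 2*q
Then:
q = 3/2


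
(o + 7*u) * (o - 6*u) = o^2 + o*u - 42*u^2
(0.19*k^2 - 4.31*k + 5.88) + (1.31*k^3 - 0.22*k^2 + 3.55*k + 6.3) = 1.31*k^3 - 0.03*k^2 - 0.76*k + 12.18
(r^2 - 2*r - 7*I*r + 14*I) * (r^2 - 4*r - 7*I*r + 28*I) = r^4 - 6*r^3 - 14*I*r^3 - 41*r^2 + 84*I*r^2 + 294*r - 112*I*r - 392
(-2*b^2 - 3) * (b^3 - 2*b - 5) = -2*b^5 + b^3 + 10*b^2 + 6*b + 15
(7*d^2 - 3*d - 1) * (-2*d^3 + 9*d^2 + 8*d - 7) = -14*d^5 + 69*d^4 + 31*d^3 - 82*d^2 + 13*d + 7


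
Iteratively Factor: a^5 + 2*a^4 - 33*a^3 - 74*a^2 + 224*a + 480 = (a + 4)*(a^4 - 2*a^3 - 25*a^2 + 26*a + 120) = (a + 4)^2*(a^3 - 6*a^2 - a + 30) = (a - 5)*(a + 4)^2*(a^2 - a - 6) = (a - 5)*(a - 3)*(a + 4)^2*(a + 2)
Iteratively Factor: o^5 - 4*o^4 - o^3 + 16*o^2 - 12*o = (o - 3)*(o^4 - o^3 - 4*o^2 + 4*o) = (o - 3)*(o - 1)*(o^3 - 4*o) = (o - 3)*(o - 1)*(o + 2)*(o^2 - 2*o) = (o - 3)*(o - 2)*(o - 1)*(o + 2)*(o)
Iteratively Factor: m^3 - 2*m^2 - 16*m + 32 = (m + 4)*(m^2 - 6*m + 8) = (m - 4)*(m + 4)*(m - 2)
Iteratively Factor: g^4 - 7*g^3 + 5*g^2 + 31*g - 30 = (g - 3)*(g^3 - 4*g^2 - 7*g + 10) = (g - 3)*(g + 2)*(g^2 - 6*g + 5) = (g - 5)*(g - 3)*(g + 2)*(g - 1)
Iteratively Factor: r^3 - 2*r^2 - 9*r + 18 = (r - 3)*(r^2 + r - 6) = (r - 3)*(r - 2)*(r + 3)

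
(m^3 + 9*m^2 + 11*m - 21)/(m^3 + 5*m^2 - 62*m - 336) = (m^2 + 2*m - 3)/(m^2 - 2*m - 48)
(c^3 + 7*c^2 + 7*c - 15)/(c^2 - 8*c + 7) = (c^2 + 8*c + 15)/(c - 7)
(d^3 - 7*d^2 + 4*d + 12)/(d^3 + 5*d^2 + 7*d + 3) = (d^2 - 8*d + 12)/(d^2 + 4*d + 3)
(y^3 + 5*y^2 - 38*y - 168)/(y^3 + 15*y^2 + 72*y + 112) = (y - 6)/(y + 4)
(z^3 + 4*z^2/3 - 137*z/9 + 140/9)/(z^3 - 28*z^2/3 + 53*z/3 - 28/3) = (3*z^2 + 8*z - 35)/(3*(z^2 - 8*z + 7))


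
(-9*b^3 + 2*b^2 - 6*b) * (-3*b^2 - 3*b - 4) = 27*b^5 + 21*b^4 + 48*b^3 + 10*b^2 + 24*b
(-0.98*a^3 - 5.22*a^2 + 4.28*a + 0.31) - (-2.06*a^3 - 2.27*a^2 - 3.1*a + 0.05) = 1.08*a^3 - 2.95*a^2 + 7.38*a + 0.26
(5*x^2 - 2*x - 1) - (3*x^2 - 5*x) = 2*x^2 + 3*x - 1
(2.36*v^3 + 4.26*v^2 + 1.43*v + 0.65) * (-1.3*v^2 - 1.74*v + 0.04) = -3.068*v^5 - 9.6444*v^4 - 9.177*v^3 - 3.1628*v^2 - 1.0738*v + 0.026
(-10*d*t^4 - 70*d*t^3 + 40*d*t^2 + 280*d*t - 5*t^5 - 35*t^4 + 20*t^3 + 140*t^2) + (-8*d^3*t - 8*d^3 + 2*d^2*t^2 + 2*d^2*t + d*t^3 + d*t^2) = -8*d^3*t - 8*d^3 + 2*d^2*t^2 + 2*d^2*t - 10*d*t^4 - 69*d*t^3 + 41*d*t^2 + 280*d*t - 5*t^5 - 35*t^4 + 20*t^3 + 140*t^2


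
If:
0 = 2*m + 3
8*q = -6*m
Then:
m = -3/2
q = 9/8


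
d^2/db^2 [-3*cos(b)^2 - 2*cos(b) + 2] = 2*cos(b) + 6*cos(2*b)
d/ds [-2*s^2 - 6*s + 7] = -4*s - 6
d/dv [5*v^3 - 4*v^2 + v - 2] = 15*v^2 - 8*v + 1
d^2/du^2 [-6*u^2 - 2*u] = -12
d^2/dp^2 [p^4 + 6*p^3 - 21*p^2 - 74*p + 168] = 12*p^2 + 36*p - 42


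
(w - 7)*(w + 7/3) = w^2 - 14*w/3 - 49/3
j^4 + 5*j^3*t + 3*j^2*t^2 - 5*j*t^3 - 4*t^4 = (j - t)*(j + t)^2*(j + 4*t)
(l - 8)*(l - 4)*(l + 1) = l^3 - 11*l^2 + 20*l + 32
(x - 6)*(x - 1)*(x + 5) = x^3 - 2*x^2 - 29*x + 30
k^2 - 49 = (k - 7)*(k + 7)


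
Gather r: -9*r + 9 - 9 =-9*r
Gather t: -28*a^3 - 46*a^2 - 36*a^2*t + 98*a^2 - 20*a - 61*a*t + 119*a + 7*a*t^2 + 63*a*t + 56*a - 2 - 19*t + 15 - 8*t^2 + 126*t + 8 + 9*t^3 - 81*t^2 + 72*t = -28*a^3 + 52*a^2 + 155*a + 9*t^3 + t^2*(7*a - 89) + t*(-36*a^2 + 2*a + 179) + 21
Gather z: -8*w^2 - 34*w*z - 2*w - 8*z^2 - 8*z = -8*w^2 - 2*w - 8*z^2 + z*(-34*w - 8)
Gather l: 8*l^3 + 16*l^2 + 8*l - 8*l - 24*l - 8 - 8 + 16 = 8*l^3 + 16*l^2 - 24*l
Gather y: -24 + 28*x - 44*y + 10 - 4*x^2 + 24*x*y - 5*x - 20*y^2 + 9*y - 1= -4*x^2 + 23*x - 20*y^2 + y*(24*x - 35) - 15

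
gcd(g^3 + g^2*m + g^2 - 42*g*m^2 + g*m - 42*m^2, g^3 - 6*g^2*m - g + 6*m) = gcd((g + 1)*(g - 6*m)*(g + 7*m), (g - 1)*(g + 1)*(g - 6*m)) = g^2 - 6*g*m + g - 6*m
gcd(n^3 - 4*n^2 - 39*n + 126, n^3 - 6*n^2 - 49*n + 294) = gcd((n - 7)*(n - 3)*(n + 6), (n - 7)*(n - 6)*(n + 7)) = n - 7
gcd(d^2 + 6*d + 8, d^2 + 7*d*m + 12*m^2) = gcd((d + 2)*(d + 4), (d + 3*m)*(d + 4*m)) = 1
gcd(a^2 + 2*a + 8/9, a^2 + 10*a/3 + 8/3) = a + 4/3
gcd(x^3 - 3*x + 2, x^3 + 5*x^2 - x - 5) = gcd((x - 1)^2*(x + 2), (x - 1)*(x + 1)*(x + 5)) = x - 1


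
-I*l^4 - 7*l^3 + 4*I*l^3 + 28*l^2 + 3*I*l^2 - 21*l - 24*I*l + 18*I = (l - 3)*(l - 6*I)*(l - I)*(-I*l + I)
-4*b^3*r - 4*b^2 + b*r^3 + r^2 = (-2*b + r)*(2*b + r)*(b*r + 1)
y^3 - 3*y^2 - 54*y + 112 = (y - 8)*(y - 2)*(y + 7)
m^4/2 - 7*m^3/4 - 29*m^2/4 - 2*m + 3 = (m/2 + 1)*(m - 6)*(m - 1/2)*(m + 1)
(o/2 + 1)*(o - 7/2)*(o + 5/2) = o^3/2 + o^2/2 - 43*o/8 - 35/4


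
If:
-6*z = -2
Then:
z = 1/3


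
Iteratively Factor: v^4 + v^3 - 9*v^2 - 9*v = (v + 1)*(v^3 - 9*v) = v*(v + 1)*(v^2 - 9) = v*(v + 1)*(v + 3)*(v - 3)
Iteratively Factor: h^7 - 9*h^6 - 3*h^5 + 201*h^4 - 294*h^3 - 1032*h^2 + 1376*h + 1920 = (h - 5)*(h^6 - 4*h^5 - 23*h^4 + 86*h^3 + 136*h^2 - 352*h - 384) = (h - 5)*(h - 4)*(h^5 - 23*h^3 - 6*h^2 + 112*h + 96) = (h - 5)*(h - 4)*(h + 2)*(h^4 - 2*h^3 - 19*h^2 + 32*h + 48) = (h - 5)*(h - 4)*(h + 2)*(h + 4)*(h^3 - 6*h^2 + 5*h + 12) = (h - 5)*(h - 4)*(h - 3)*(h + 2)*(h + 4)*(h^2 - 3*h - 4) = (h - 5)*(h - 4)^2*(h - 3)*(h + 2)*(h + 4)*(h + 1)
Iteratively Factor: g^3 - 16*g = (g)*(g^2 - 16) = g*(g - 4)*(g + 4)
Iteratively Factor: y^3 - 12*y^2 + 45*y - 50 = (y - 5)*(y^2 - 7*y + 10) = (y - 5)^2*(y - 2)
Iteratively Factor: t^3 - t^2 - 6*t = (t - 3)*(t^2 + 2*t) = (t - 3)*(t + 2)*(t)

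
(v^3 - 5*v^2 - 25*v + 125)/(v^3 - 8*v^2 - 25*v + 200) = (v - 5)/(v - 8)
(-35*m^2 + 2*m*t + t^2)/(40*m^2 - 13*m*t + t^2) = (7*m + t)/(-8*m + t)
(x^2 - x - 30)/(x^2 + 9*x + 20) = (x - 6)/(x + 4)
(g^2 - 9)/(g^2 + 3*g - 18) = (g + 3)/(g + 6)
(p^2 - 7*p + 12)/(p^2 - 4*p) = (p - 3)/p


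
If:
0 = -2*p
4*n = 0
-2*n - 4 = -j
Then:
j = 4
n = 0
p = 0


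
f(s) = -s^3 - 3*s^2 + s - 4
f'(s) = -3*s^2 - 6*s + 1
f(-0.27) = -4.47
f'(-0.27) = 2.40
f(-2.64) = -9.15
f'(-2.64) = -4.07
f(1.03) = -7.25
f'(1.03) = -8.36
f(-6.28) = 119.08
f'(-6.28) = -79.64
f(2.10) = -24.39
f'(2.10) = -24.83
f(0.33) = -4.03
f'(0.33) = -1.31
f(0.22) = -3.94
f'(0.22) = -0.47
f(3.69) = -91.40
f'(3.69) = -61.99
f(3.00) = -55.00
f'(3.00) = -44.00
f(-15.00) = 2681.00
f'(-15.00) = -584.00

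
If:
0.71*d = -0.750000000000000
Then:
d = -1.06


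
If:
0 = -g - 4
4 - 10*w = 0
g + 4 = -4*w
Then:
No Solution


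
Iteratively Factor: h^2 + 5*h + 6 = (h + 3)*(h + 2)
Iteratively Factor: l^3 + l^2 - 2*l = (l)*(l^2 + l - 2) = l*(l + 2)*(l - 1)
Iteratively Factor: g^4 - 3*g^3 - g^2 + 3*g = (g)*(g^3 - 3*g^2 - g + 3) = g*(g - 3)*(g^2 - 1) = g*(g - 3)*(g - 1)*(g + 1)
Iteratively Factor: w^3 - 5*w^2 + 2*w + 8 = (w - 4)*(w^2 - w - 2) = (w - 4)*(w + 1)*(w - 2)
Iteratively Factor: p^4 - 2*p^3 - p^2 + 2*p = (p)*(p^3 - 2*p^2 - p + 2) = p*(p - 1)*(p^2 - p - 2) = p*(p - 2)*(p - 1)*(p + 1)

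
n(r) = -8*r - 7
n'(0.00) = -8.00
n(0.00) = -7.00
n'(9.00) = -8.00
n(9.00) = -79.00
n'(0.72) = -8.00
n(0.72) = -12.76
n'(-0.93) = -8.00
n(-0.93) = 0.44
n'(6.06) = -8.00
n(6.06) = -55.48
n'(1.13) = -8.00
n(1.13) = -16.04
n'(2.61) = -8.00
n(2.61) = -27.88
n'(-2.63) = -8.00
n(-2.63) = 14.04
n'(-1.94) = -8.00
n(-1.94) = 8.52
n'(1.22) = -8.00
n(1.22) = -16.76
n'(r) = -8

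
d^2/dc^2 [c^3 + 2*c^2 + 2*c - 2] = 6*c + 4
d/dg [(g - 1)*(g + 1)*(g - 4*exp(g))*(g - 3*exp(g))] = -7*g^3*exp(g) + 4*g^3 + 24*g^2*exp(2*g) - 21*g^2*exp(g) + 24*g*exp(2*g) + 7*g*exp(g) - 2*g - 24*exp(2*g) + 7*exp(g)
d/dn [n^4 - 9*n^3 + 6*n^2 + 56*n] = 4*n^3 - 27*n^2 + 12*n + 56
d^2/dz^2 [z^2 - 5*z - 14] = 2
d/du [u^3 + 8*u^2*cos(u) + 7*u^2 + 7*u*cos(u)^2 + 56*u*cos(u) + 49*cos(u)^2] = -8*u^2*sin(u) + 3*u^2 - 56*u*sin(u) - 7*u*sin(2*u) + 16*u*cos(u) + 14*u - 49*sin(2*u) + 7*cos(u)^2 + 56*cos(u)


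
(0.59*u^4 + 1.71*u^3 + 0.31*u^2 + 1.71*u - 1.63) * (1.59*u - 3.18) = 0.9381*u^5 + 0.8427*u^4 - 4.9449*u^3 + 1.7331*u^2 - 8.0295*u + 5.1834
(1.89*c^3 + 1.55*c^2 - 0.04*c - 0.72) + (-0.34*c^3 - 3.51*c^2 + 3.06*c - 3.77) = 1.55*c^3 - 1.96*c^2 + 3.02*c - 4.49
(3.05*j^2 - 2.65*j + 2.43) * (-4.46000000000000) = -13.603*j^2 + 11.819*j - 10.8378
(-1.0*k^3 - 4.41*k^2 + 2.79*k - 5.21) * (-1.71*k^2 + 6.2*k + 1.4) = 1.71*k^5 + 1.3411*k^4 - 33.5129*k^3 + 20.0331*k^2 - 28.396*k - 7.294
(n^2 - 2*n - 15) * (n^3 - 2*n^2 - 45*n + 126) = n^5 - 4*n^4 - 56*n^3 + 246*n^2 + 423*n - 1890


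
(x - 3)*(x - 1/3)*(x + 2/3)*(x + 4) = x^4 + 4*x^3/3 - 107*x^2/9 - 38*x/9 + 8/3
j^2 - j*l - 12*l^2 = (j - 4*l)*(j + 3*l)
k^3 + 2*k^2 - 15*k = k*(k - 3)*(k + 5)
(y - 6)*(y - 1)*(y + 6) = y^3 - y^2 - 36*y + 36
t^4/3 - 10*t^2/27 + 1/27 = (t/3 + 1/3)*(t - 1)*(t - 1/3)*(t + 1/3)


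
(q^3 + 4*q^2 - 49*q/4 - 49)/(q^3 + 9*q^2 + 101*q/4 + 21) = (2*q - 7)/(2*q + 3)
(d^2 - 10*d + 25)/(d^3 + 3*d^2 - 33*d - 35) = (d - 5)/(d^2 + 8*d + 7)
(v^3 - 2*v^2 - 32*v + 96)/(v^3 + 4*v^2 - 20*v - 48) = (v - 4)/(v + 2)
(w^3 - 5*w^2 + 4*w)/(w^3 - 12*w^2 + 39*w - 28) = w/(w - 7)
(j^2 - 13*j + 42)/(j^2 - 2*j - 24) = (j - 7)/(j + 4)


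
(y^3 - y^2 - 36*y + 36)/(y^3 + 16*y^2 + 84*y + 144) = (y^2 - 7*y + 6)/(y^2 + 10*y + 24)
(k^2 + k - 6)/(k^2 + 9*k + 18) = (k - 2)/(k + 6)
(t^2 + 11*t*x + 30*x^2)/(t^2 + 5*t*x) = (t + 6*x)/t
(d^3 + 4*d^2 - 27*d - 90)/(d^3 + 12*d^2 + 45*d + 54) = (d - 5)/(d + 3)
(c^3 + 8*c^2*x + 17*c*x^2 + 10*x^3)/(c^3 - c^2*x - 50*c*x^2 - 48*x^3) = (-c^2 - 7*c*x - 10*x^2)/(-c^2 + 2*c*x + 48*x^2)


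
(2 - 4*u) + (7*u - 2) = 3*u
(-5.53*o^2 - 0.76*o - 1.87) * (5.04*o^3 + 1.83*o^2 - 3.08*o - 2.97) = -27.8712*o^5 - 13.9503*o^4 + 6.2168*o^3 + 15.3428*o^2 + 8.0168*o + 5.5539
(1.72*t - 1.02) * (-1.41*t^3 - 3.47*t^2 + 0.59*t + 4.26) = -2.4252*t^4 - 4.5302*t^3 + 4.5542*t^2 + 6.7254*t - 4.3452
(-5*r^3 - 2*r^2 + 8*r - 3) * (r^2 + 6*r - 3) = -5*r^5 - 32*r^4 + 11*r^3 + 51*r^2 - 42*r + 9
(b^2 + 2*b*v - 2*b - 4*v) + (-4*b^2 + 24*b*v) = -3*b^2 + 26*b*v - 2*b - 4*v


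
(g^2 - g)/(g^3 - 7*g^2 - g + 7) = g/(g^2 - 6*g - 7)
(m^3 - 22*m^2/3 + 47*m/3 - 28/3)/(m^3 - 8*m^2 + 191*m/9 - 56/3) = 3*(m^2 - 5*m + 4)/(3*m^2 - 17*m + 24)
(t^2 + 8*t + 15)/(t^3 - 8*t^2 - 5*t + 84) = (t + 5)/(t^2 - 11*t + 28)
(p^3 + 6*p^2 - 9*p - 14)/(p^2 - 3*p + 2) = (p^2 + 8*p + 7)/(p - 1)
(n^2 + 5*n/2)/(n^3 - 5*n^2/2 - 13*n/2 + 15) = n/(n^2 - 5*n + 6)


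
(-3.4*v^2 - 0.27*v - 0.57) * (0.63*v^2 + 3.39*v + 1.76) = -2.142*v^4 - 11.6961*v^3 - 7.2584*v^2 - 2.4075*v - 1.0032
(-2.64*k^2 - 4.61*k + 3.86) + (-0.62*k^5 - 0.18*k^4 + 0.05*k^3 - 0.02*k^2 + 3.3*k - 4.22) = -0.62*k^5 - 0.18*k^4 + 0.05*k^3 - 2.66*k^2 - 1.31*k - 0.36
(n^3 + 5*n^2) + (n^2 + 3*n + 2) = n^3 + 6*n^2 + 3*n + 2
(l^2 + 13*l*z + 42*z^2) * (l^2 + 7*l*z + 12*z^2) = l^4 + 20*l^3*z + 145*l^2*z^2 + 450*l*z^3 + 504*z^4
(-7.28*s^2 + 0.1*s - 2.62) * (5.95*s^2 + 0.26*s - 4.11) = -43.316*s^4 - 1.2978*s^3 + 14.3578*s^2 - 1.0922*s + 10.7682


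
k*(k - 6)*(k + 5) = k^3 - k^2 - 30*k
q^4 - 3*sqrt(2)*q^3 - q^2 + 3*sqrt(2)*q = q*(q - 1)*(q + 1)*(q - 3*sqrt(2))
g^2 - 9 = (g - 3)*(g + 3)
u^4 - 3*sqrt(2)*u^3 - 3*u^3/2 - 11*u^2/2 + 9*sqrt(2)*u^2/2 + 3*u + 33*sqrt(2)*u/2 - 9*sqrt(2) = (u - 3)*(u - 1/2)*(u + 2)*(u - 3*sqrt(2))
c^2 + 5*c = c*(c + 5)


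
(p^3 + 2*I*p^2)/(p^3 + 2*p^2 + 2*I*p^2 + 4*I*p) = p/(p + 2)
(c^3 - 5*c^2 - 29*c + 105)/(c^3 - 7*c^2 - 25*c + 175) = (c - 3)/(c - 5)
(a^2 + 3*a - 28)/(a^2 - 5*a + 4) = (a + 7)/(a - 1)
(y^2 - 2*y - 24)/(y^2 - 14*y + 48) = (y + 4)/(y - 8)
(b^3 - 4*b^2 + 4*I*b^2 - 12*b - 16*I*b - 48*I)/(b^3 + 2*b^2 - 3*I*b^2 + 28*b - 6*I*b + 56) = (b - 6)/(b - 7*I)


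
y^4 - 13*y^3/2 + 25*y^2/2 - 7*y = y*(y - 7/2)*(y - 2)*(y - 1)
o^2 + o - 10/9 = (o - 2/3)*(o + 5/3)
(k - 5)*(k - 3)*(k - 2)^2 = k^4 - 12*k^3 + 51*k^2 - 92*k + 60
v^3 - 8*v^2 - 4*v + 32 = (v - 8)*(v - 2)*(v + 2)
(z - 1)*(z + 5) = z^2 + 4*z - 5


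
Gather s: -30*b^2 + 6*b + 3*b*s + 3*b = -30*b^2 + 3*b*s + 9*b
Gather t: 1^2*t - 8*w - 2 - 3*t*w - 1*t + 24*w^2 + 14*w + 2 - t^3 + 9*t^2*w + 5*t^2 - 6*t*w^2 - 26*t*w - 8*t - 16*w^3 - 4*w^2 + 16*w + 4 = -t^3 + t^2*(9*w + 5) + t*(-6*w^2 - 29*w - 8) - 16*w^3 + 20*w^2 + 22*w + 4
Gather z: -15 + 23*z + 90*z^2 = 90*z^2 + 23*z - 15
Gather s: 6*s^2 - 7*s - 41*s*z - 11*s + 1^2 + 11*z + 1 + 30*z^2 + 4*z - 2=6*s^2 + s*(-41*z - 18) + 30*z^2 + 15*z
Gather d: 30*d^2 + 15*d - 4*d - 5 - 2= 30*d^2 + 11*d - 7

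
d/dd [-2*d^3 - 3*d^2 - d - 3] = -6*d^2 - 6*d - 1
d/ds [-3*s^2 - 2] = -6*s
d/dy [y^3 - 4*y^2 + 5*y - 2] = 3*y^2 - 8*y + 5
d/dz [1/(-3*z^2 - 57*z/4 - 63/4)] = 4*(8*z + 19)/(3*(4*z^2 + 19*z + 21)^2)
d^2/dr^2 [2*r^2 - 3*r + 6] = 4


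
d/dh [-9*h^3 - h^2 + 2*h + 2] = -27*h^2 - 2*h + 2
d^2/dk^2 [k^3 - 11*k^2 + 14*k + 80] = 6*k - 22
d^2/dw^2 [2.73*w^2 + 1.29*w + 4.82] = 5.46000000000000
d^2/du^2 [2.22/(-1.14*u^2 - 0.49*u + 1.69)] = (5.770224*u^2 + 2.480184*u - 2.22*(2.28*u + 0.49)*(4.56*u + 0.98) - 8.554104)/(1.14*u^2 + 0.49*u - 1.69)^3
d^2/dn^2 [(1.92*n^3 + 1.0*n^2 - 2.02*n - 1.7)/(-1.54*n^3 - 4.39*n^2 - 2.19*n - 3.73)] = (21.217504*n^6 + 67.596144*n^5 + 282.90108*n^4 + 392.231124*n^3 + 95.881308*n^2 - 319.264992*n - 100.194588)/(3.652264*n^9 + 31.233972*n^8 + 104.618514*n^7 + 199.977007*n^6 + 300.077907*n^5 + 354.298224*n^4 + 289.944615*n^3 + 236.901252*n^2 + 91.407753*n + 51.895117)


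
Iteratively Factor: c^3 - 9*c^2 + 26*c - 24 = (c - 4)*(c^2 - 5*c + 6) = (c - 4)*(c - 3)*(c - 2)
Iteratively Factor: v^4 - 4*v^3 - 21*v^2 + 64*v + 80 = (v + 1)*(v^3 - 5*v^2 - 16*v + 80) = (v + 1)*(v + 4)*(v^2 - 9*v + 20) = (v - 4)*(v + 1)*(v + 4)*(v - 5)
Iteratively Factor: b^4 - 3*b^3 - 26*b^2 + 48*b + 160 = (b - 4)*(b^3 + b^2 - 22*b - 40) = (b - 4)*(b + 2)*(b^2 - b - 20) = (b - 4)*(b + 2)*(b + 4)*(b - 5)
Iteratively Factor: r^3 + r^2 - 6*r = (r + 3)*(r^2 - 2*r) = (r - 2)*(r + 3)*(r)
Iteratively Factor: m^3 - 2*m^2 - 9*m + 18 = (m - 3)*(m^2 + m - 6) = (m - 3)*(m - 2)*(m + 3)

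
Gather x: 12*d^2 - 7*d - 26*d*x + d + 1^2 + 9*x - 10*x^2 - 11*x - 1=12*d^2 - 6*d - 10*x^2 + x*(-26*d - 2)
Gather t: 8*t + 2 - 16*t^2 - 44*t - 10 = -16*t^2 - 36*t - 8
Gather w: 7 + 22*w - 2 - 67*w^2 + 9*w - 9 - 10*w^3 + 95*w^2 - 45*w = -10*w^3 + 28*w^2 - 14*w - 4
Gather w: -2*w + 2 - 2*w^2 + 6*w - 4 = -2*w^2 + 4*w - 2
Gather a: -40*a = -40*a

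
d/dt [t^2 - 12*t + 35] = 2*t - 12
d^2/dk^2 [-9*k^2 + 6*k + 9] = -18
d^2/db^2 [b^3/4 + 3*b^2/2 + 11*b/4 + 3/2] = 3*b/2 + 3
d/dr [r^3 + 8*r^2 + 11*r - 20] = 3*r^2 + 16*r + 11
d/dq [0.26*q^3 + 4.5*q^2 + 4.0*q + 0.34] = 0.78*q^2 + 9.0*q + 4.0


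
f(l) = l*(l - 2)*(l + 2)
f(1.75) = -1.64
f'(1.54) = 3.11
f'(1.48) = 2.57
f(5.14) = 115.24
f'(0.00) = -4.00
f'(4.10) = 46.43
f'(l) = l*(l - 2) + l*(l + 2) + (l - 2)*(l + 2) = 3*l^2 - 4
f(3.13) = 18.14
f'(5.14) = 75.26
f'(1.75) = 5.19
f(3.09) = 17.14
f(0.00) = 0.00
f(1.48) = -2.68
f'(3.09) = 24.64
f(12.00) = 1680.00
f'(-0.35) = -3.63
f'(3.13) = 25.39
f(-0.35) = 1.36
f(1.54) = -2.51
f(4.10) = 52.52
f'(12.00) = 428.00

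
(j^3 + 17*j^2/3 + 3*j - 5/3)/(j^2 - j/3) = j + 6 + 5/j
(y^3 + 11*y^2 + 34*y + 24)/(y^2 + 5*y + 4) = y + 6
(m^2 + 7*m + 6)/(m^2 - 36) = (m + 1)/(m - 6)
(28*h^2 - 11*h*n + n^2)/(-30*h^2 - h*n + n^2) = (-28*h^2 + 11*h*n - n^2)/(30*h^2 + h*n - n^2)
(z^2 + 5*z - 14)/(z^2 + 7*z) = (z - 2)/z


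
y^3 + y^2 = y^2*(y + 1)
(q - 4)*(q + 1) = q^2 - 3*q - 4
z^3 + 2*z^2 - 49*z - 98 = (z - 7)*(z + 2)*(z + 7)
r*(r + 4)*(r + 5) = r^3 + 9*r^2 + 20*r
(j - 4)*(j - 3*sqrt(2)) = j^2 - 3*sqrt(2)*j - 4*j + 12*sqrt(2)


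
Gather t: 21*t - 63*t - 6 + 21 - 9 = 6 - 42*t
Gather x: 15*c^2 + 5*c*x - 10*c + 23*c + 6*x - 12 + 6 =15*c^2 + 13*c + x*(5*c + 6) - 6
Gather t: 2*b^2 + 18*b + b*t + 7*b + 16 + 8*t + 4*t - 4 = 2*b^2 + 25*b + t*(b + 12) + 12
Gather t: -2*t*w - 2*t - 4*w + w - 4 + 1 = t*(-2*w - 2) - 3*w - 3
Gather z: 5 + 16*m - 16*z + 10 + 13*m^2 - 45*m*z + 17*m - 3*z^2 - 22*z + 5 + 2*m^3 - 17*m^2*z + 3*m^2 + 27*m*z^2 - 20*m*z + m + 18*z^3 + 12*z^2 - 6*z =2*m^3 + 16*m^2 + 34*m + 18*z^3 + z^2*(27*m + 9) + z*(-17*m^2 - 65*m - 44) + 20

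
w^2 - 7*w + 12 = (w - 4)*(w - 3)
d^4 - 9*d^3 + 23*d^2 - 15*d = d*(d - 5)*(d - 3)*(d - 1)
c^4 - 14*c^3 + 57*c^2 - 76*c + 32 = (c - 8)*(c - 4)*(c - 1)^2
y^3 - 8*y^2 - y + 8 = (y - 8)*(y - 1)*(y + 1)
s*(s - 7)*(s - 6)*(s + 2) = s^4 - 11*s^3 + 16*s^2 + 84*s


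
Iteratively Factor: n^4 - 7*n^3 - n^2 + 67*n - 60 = (n - 1)*(n^3 - 6*n^2 - 7*n + 60) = (n - 5)*(n - 1)*(n^2 - n - 12) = (n - 5)*(n - 4)*(n - 1)*(n + 3)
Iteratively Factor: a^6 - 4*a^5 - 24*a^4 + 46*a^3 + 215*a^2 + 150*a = (a + 1)*(a^5 - 5*a^4 - 19*a^3 + 65*a^2 + 150*a) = (a + 1)*(a + 3)*(a^4 - 8*a^3 + 5*a^2 + 50*a) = (a + 1)*(a + 2)*(a + 3)*(a^3 - 10*a^2 + 25*a) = (a - 5)*(a + 1)*(a + 2)*(a + 3)*(a^2 - 5*a) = a*(a - 5)*(a + 1)*(a + 2)*(a + 3)*(a - 5)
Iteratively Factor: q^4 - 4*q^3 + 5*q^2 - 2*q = (q - 1)*(q^3 - 3*q^2 + 2*q) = (q - 2)*(q - 1)*(q^2 - q) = (q - 2)*(q - 1)^2*(q)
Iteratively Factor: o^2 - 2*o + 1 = (o - 1)*(o - 1)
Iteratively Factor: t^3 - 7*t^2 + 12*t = (t - 3)*(t^2 - 4*t) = (t - 4)*(t - 3)*(t)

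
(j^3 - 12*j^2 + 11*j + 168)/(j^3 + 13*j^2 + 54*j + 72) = (j^2 - 15*j + 56)/(j^2 + 10*j + 24)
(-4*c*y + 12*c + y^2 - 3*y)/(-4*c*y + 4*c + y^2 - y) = (y - 3)/(y - 1)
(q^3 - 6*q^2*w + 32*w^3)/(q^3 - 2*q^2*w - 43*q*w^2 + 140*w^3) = (q^2 - 2*q*w - 8*w^2)/(q^2 + 2*q*w - 35*w^2)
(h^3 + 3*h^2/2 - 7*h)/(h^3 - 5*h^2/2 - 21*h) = (h - 2)/(h - 6)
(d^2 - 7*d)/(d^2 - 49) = d/(d + 7)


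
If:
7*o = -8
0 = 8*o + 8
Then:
No Solution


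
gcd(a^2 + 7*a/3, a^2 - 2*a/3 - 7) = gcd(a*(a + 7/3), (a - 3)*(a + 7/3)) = a + 7/3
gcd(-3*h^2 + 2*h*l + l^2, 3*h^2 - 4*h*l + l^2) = h - l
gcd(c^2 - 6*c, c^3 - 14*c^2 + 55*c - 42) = c - 6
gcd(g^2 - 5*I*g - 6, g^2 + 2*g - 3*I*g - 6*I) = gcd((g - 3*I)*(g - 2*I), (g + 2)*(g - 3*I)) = g - 3*I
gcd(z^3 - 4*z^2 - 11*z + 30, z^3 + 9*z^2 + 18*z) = z + 3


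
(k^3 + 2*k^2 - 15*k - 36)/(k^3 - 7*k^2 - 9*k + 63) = (k^2 - k - 12)/(k^2 - 10*k + 21)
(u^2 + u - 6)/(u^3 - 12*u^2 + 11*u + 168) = (u - 2)/(u^2 - 15*u + 56)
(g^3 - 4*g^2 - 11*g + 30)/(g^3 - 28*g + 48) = (g^2 - 2*g - 15)/(g^2 + 2*g - 24)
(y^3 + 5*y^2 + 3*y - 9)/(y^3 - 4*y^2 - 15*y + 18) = (y + 3)/(y - 6)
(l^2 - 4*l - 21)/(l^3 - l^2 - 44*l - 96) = (l - 7)/(l^2 - 4*l - 32)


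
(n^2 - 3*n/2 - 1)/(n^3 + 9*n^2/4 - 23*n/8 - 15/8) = 4*(n - 2)/(4*n^2 + 7*n - 15)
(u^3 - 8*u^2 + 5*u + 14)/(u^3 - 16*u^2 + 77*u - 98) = (u + 1)/(u - 7)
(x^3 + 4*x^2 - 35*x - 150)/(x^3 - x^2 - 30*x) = (x + 5)/x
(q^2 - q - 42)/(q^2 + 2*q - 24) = (q - 7)/(q - 4)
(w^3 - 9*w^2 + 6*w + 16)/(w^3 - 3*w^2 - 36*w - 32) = (w - 2)/(w + 4)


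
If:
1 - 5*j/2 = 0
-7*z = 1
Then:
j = 2/5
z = -1/7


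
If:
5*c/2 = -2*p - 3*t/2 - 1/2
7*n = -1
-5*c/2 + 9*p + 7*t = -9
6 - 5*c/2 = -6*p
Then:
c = 252/515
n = -1/7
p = -82/103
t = -9/103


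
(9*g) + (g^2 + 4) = g^2 + 9*g + 4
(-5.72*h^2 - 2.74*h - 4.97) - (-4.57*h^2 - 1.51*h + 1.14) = -1.15*h^2 - 1.23*h - 6.11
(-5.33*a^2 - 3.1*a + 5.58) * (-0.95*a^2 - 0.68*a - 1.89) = 5.0635*a^4 + 6.5694*a^3 + 6.8807*a^2 + 2.0646*a - 10.5462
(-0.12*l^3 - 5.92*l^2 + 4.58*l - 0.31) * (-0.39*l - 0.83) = 0.0468*l^4 + 2.4084*l^3 + 3.1274*l^2 - 3.6805*l + 0.2573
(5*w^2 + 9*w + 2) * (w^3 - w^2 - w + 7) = 5*w^5 + 4*w^4 - 12*w^3 + 24*w^2 + 61*w + 14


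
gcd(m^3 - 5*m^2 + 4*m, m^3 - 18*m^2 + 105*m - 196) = m - 4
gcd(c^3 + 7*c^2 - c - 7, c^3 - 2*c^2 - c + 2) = c^2 - 1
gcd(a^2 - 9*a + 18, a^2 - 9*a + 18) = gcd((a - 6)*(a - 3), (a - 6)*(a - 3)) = a^2 - 9*a + 18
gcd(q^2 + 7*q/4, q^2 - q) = q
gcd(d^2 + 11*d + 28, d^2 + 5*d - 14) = d + 7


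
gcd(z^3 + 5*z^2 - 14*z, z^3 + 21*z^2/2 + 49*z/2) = z^2 + 7*z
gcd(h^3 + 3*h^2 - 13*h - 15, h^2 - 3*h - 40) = h + 5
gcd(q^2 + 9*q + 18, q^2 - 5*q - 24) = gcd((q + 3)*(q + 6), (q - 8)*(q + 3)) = q + 3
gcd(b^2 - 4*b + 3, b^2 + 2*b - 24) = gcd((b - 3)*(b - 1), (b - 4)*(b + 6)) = 1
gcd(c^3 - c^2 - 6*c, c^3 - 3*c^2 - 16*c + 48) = c - 3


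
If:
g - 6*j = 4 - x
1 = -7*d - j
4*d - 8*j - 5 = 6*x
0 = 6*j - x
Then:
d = -1/8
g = 4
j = -1/8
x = -3/4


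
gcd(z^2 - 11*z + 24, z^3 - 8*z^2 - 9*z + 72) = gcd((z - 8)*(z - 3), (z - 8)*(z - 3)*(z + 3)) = z^2 - 11*z + 24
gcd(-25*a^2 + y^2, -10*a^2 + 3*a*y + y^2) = 5*a + y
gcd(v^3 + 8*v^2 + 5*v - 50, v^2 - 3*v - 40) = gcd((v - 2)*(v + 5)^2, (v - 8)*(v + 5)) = v + 5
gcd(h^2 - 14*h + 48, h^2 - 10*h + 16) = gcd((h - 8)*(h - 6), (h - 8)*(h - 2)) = h - 8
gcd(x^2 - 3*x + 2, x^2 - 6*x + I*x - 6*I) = 1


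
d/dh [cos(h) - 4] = -sin(h)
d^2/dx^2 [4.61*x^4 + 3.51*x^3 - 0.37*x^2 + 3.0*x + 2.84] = 55.32*x^2 + 21.06*x - 0.74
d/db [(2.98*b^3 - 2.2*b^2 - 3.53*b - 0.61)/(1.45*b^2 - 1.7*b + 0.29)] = (4.321*b^4 - 10.132*b^3 + 11.4511*b^2 + 0.493*b - 2.0607)/(2.1025*b^4 - 4.93*b^3 + 3.731*b^2 - 0.986*b + 0.0841)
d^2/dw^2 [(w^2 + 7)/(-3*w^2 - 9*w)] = 2*(w^3 - 7*w^2 - 21*w - 21)/(w^3*(w^3 + 9*w^2 + 27*w + 27))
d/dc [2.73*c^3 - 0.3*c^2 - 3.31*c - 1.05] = 8.19*c^2 - 0.6*c - 3.31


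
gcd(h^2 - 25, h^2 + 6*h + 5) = h + 5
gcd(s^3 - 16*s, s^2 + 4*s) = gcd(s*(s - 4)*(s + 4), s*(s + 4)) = s^2 + 4*s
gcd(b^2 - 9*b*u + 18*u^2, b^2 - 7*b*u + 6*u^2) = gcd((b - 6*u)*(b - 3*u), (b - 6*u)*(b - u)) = -b + 6*u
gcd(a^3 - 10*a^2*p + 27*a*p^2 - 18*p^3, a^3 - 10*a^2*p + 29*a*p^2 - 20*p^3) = -a + p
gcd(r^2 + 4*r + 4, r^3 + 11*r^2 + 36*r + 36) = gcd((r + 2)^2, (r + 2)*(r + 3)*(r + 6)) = r + 2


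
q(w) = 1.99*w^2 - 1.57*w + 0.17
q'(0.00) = -1.57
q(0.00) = 0.17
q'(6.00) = 22.31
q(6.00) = 62.39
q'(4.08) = 14.67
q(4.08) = 26.89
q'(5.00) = 18.33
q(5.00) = 42.07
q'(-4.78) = -20.59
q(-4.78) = 53.14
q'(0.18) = -0.85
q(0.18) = -0.05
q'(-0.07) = -1.85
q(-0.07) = 0.29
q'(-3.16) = -14.15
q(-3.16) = 25.00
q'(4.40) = 15.94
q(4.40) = 31.79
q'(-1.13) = -6.07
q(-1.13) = 4.49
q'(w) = 3.98*w - 1.57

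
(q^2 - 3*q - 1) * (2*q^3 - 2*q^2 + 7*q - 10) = 2*q^5 - 8*q^4 + 11*q^3 - 29*q^2 + 23*q + 10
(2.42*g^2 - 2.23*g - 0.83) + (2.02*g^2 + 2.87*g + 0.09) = 4.44*g^2 + 0.64*g - 0.74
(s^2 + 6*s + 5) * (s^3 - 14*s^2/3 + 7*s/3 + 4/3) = s^5 + 4*s^4/3 - 62*s^3/3 - 8*s^2 + 59*s/3 + 20/3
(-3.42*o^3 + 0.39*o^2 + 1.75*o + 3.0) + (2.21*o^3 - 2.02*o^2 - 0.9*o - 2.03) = -1.21*o^3 - 1.63*o^2 + 0.85*o + 0.97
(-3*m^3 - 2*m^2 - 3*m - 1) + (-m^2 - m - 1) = -3*m^3 - 3*m^2 - 4*m - 2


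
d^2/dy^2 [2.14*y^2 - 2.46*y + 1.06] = 4.28000000000000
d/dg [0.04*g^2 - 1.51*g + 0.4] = 0.08*g - 1.51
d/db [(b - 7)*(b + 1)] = 2*b - 6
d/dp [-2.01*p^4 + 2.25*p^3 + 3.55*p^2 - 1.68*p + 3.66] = -8.04*p^3 + 6.75*p^2 + 7.1*p - 1.68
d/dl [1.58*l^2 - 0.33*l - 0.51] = 3.16*l - 0.33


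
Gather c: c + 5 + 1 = c + 6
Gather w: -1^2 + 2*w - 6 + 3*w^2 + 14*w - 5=3*w^2 + 16*w - 12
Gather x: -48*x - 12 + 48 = 36 - 48*x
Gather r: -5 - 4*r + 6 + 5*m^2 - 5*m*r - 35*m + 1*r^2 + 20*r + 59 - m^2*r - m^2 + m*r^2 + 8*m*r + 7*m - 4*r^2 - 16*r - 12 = 4*m^2 - 28*m + r^2*(m - 3) + r*(-m^2 + 3*m) + 48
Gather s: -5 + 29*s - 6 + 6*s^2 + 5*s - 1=6*s^2 + 34*s - 12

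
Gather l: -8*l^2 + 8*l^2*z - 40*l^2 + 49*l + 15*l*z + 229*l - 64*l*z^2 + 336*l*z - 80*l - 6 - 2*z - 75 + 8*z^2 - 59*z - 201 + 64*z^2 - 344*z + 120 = l^2*(8*z - 48) + l*(-64*z^2 + 351*z + 198) + 72*z^2 - 405*z - 162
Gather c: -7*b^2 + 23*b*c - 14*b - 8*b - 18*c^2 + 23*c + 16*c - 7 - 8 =-7*b^2 - 22*b - 18*c^2 + c*(23*b + 39) - 15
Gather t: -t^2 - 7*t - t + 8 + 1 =-t^2 - 8*t + 9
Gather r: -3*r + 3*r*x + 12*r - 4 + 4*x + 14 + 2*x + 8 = r*(3*x + 9) + 6*x + 18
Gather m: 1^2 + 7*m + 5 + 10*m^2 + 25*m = 10*m^2 + 32*m + 6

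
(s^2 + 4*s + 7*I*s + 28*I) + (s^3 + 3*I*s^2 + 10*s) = s^3 + s^2 + 3*I*s^2 + 14*s + 7*I*s + 28*I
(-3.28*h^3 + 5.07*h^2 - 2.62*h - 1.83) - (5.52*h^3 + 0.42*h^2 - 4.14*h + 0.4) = -8.8*h^3 + 4.65*h^2 + 1.52*h - 2.23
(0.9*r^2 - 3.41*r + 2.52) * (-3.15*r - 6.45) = -2.835*r^3 + 4.9365*r^2 + 14.0565*r - 16.254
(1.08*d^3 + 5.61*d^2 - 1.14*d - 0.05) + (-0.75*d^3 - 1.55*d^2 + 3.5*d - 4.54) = 0.33*d^3 + 4.06*d^2 + 2.36*d - 4.59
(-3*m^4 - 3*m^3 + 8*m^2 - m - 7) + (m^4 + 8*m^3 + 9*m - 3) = -2*m^4 + 5*m^3 + 8*m^2 + 8*m - 10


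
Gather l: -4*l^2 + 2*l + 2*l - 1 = -4*l^2 + 4*l - 1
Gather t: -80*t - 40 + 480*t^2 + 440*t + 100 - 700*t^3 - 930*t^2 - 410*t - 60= -700*t^3 - 450*t^2 - 50*t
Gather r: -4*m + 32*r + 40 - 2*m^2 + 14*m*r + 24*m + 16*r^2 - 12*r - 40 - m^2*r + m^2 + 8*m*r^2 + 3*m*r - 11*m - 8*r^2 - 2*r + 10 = -m^2 + 9*m + r^2*(8*m + 8) + r*(-m^2 + 17*m + 18) + 10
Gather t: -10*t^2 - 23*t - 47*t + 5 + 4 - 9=-10*t^2 - 70*t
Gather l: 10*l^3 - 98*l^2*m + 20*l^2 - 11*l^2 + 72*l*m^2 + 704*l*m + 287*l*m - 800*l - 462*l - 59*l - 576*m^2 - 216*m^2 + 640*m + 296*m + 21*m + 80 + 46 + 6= 10*l^3 + l^2*(9 - 98*m) + l*(72*m^2 + 991*m - 1321) - 792*m^2 + 957*m + 132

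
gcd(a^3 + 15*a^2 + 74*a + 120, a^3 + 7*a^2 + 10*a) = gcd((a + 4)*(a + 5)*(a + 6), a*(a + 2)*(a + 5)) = a + 5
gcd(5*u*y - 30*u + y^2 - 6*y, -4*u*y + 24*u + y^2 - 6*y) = y - 6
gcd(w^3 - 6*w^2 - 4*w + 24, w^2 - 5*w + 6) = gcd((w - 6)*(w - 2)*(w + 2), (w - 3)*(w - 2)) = w - 2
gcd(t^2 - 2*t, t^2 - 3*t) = t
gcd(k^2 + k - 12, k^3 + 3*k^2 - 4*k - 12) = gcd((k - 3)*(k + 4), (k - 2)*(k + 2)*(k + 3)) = 1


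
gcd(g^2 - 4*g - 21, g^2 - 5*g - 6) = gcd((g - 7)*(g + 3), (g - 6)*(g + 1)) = 1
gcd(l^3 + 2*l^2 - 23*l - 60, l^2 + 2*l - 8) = l + 4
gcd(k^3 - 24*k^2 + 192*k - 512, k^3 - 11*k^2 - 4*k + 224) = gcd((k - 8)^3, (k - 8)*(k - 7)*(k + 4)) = k - 8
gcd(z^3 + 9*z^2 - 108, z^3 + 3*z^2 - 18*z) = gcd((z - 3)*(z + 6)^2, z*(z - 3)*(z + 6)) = z^2 + 3*z - 18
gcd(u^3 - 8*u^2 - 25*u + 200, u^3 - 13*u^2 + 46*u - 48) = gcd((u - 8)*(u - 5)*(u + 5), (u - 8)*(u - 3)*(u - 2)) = u - 8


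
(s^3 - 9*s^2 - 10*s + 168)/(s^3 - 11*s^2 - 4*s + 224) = (s - 6)/(s - 8)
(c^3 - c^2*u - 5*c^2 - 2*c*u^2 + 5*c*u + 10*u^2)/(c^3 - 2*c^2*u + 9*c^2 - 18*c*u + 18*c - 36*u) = (c^2 + c*u - 5*c - 5*u)/(c^2 + 9*c + 18)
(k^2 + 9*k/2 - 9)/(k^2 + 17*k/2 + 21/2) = (2*k^2 + 9*k - 18)/(2*k^2 + 17*k + 21)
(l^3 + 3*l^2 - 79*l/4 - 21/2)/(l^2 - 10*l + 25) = (4*l^3 + 12*l^2 - 79*l - 42)/(4*(l^2 - 10*l + 25))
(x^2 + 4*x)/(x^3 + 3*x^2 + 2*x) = (x + 4)/(x^2 + 3*x + 2)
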